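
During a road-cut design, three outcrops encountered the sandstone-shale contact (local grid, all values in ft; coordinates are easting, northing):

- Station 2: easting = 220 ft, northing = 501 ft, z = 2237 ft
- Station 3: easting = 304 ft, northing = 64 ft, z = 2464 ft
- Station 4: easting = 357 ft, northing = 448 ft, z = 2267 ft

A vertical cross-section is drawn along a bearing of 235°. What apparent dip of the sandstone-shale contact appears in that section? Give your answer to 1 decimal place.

15.6°

Two edge vectors: Station 2→Station 3 = (84, -437, 227), Station 2→Station 4 = (137, -53, 30).
Normal n = (Station 2→Station 3) × (Station 2→Station 4) = (-1079, 28579, 55417).
So ∂z/∂easting = −n_x/n_z = 0.01947 and ∂z/∂northing = −n_y/n_z = −0.51571.
Unit vector along 235° is (sin 235°, cos 235°) = (-0.8192, -0.5736).
Slope in that direction = a·(-0.8192) + b·(-0.5736) = 0.27985.
Apparent dip = arctan|0.27985| = 15.6° (true dip is 27.3°, so apparent ≤ true as expected).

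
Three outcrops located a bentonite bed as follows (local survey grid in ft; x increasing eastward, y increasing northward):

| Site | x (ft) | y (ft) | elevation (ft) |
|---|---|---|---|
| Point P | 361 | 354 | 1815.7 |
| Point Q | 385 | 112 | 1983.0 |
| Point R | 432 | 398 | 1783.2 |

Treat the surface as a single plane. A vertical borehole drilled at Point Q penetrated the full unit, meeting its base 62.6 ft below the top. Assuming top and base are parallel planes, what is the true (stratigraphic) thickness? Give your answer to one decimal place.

Let the plane be z = a·x + b·y + c.
Point Q−Point P: 24a − 242b = 167.3;  Point R−Point P: 71a + 44b = −32.5.
Solving gives a = −0.02762, b = −0.69406.
|∇z| = √(a²+b²) = 0.69461, so dip δ = arctan(0.69461) = 34.78°.
True thickness = vertical thickness × cos δ = 62.6 × cos 34.78° = 51.4 ft.

51.4 ft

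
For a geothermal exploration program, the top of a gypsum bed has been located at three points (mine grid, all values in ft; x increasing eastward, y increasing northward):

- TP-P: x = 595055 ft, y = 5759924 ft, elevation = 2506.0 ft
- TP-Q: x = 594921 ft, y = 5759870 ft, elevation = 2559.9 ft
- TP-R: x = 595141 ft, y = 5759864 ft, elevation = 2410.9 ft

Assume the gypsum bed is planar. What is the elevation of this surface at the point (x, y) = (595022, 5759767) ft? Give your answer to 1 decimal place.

Two edge vectors: TP-P→TP-Q = (-134, -54, 53.9), TP-P→TP-R = (86, -60, -95.1).
Normal n = (TP-P→TP-Q) × (TP-P→TP-R) = (8369.4, -8108, 12684).
So ∂z/∂x = −n_x/n_z = −0.659839167 and ∂z/∂y = −n_y/n_z = 0.639230527.
Intercept c from TP-P: 2506 + 392640.60 − 3681919.25 = −3286772.66.
At (595022, 5759767): z = −392618.8 + 3681818.9 − 3286772.66 = 2427.4 ft.

2427.4 ft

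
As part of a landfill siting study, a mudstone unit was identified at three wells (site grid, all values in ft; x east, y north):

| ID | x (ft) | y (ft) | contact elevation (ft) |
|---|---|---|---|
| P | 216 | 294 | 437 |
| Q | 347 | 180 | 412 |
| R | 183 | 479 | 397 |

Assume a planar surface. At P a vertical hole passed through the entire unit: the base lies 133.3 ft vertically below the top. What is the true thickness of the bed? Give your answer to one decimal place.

117.4 ft

Two edge vectors: P→Q = (131, -114, -25), P→R = (-33, 185, -40).
Normal n = (P→Q) × (P→R) = (9185, 6065, 20473).
So ∂z/∂x = −n_x/n_z = −0.44864 and ∂z/∂y = −n_y/n_z = −0.29624.
|∇z| = √(a²+b²) = 0.53762, so dip δ = arctan(0.53762) = 28.26°.
True thickness = vertical thickness × cos δ = 133.3 × cos 28.26° = 117.4 ft.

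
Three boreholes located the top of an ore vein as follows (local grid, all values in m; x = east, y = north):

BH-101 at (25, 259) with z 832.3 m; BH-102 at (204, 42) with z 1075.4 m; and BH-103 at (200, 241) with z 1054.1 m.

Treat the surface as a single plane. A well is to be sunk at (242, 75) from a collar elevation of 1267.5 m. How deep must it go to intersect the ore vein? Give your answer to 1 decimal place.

147.0 m

Two edge vectors: BH-101→BH-102 = (179, -217, 243.1), BH-101→BH-103 = (175, -18, 221.8).
Normal n = (BH-101→BH-102) × (BH-101→BH-103) = (-43754.8, 2840.3, 34753).
So ∂z/∂x = −n_x/n_z = 1.25902 and ∂z/∂y = −n_y/n_z = −0.08173.
Intercept c from BH-101: 832.3 − 31.48 + 21.17 = 821.99.
At (242, 75): z_contact = 304.68 − 6.13 + 821.99 = 1120.55 m.
Depth below ground = 1267.5 − 1120.55 = 147.0 m.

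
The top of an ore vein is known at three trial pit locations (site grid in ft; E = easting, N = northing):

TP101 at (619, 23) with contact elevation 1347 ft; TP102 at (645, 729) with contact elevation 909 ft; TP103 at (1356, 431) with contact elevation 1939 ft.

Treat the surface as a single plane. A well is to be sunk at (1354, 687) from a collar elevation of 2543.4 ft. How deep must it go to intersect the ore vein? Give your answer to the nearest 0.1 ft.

776.6 ft

Two edge vectors: TP101→TP102 = (26, 706, -438), TP101→TP103 = (737, 408, 592).
Normal n = (TP101→TP102) × (TP101→TP103) = (596656, -338198, -509714).
So ∂z/∂E = −n_x/n_z = 1.170570 and ∂z/∂N = −n_y/n_z = −0.663505.
Intercept c from TP101: 1347 − 724.58 + 15.26 = 637.68.
At (1354, 687): z_contact = 1584.95 − 455.83 + 637.68 = 1766.80 ft.
Depth below ground = 2543.4 − 1766.80 = 776.6 ft.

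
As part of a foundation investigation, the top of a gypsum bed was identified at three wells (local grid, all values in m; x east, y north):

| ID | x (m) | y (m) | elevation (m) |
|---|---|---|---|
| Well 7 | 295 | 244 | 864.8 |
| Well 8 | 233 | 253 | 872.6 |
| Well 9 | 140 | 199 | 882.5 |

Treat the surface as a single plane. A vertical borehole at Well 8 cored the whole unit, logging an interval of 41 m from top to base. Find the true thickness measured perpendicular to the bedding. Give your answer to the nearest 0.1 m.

Let the plane be z = a·x + b·y + c.
Well 8−Well 7: −62a + 9b = 7.8;  Well 9−Well 7: −155a − 45b = 17.7.
Solving gives a = −0.12194, b = 0.02667.
|∇z| = √(a²+b²) = 0.12482, so dip δ = arctan(0.12482) = 7.11°.
True thickness = vertical thickness × cos δ = 41 × cos 7.11° = 40.7 m.

40.7 m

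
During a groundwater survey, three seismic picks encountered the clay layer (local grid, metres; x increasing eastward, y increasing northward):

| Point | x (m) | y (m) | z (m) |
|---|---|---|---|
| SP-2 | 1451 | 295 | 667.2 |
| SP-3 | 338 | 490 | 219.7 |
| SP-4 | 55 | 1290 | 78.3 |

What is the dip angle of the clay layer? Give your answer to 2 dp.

21.67°

Two edge vectors: SP-2→SP-3 = (-1113, 195, -447.5), SP-2→SP-4 = (-1396, 995, -588.9).
Normal n = (SP-2→SP-3) × (SP-2→SP-4) = (330427, -30735.7, -835215).
So ∂z/∂x = −n_x/n_z = 0.39562 and ∂z/∂y = −n_y/n_z = −0.03680.
Gradient magnitude |∇z| = √(a² + b²) = √(0.15651 + 0.00135) = 0.39733.
True dip = arctan(0.39733) = 21.67°, dipping toward W (azimuth ≈ 275°).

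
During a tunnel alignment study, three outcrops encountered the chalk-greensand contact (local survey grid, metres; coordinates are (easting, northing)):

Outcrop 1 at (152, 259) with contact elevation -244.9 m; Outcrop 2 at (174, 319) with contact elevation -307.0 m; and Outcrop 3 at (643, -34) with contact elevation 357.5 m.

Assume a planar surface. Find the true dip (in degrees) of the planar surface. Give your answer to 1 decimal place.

52.8°

Let the plane be z = a·E + b·N + c.
Outcrop 2−Outcrop 1: 22a + 60b = −62.1;  Outcrop 3−Outcrop 1: 491a − 293b = 602.4.
Solving gives a = 0.49988, b = −1.21829.
Gradient magnitude |∇z| = √(a² + b²) = √(0.24988 + 1.48423) = 1.31686.
True dip = arctan(1.31686) = 52.8°, dipping toward NNW (azimuth ≈ 338°).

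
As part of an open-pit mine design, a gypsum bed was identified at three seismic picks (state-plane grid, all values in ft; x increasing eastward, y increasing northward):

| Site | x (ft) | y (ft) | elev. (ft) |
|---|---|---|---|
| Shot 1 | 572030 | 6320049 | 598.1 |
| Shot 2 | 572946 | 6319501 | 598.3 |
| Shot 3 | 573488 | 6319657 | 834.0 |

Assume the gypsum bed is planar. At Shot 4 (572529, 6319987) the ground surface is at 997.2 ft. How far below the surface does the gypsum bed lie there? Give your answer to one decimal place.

283.0 ft

Let the plane be z = a·x + b·y + c.
Shot 2−Shot 1: 916a − 548b = 0.2;  Shot 3−Shot 1: 1458a − 392b = 235.9.
Solving gives a = 0.293683282, b = 0.490536289.
Then c = 598.1 − a·572030 − b·6320049 = −3267610.93.
At (572529, 6319987): z_contact = 168142.20 + 3100182.97 − 3267610.93 = 714.23 ft.
Depth below ground = 997.2 − 714.23 = 283.0 ft.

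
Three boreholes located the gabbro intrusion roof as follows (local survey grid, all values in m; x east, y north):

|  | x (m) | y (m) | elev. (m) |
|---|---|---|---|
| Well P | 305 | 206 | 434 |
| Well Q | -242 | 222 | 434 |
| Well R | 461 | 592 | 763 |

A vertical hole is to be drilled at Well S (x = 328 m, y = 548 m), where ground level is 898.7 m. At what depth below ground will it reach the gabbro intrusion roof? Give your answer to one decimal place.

176.0 m

Let the plane be z = a·x + b·y + c.
Well Q−Well P: −547a + 16b = 0;  Well R−Well P: 156a + 386b = 329.
Solving gives a = 0.02464, b = 0.84237.
Then c = 434 − a·305 − b·206 = 252.96.
At (328, 548): z_contact = 8.08 + 461.62 + 252.96 = 722.66 m.
Depth below ground = 898.7 − 722.66 = 176.0 m.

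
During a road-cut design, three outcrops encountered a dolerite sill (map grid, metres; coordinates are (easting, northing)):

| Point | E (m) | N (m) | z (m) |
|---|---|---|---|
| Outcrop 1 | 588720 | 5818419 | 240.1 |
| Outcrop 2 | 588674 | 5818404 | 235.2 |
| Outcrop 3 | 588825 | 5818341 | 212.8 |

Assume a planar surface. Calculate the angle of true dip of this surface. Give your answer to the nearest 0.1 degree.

Let the plane be z = a·E + b·N + c.
Outcrop 2−Outcrop 1: −46a − 15b = −4.9;  Outcrop 3−Outcrop 1: 105a − 78b = −27.3.
Solving gives a = −0.00529, b = 0.34288.
Gradient magnitude |∇z| = √(a² + b²) = √(0.00003 + 0.11757) = 0.34292.
True dip = arctan(0.34292) = 18.9°, dipping toward S (azimuth ≈ 179°).

18.9°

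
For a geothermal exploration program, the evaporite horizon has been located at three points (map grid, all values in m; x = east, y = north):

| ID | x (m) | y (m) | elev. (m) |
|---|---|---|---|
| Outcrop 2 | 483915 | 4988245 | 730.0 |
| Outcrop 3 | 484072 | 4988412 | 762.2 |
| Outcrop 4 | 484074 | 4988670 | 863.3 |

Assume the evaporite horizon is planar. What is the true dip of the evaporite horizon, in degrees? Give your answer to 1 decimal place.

24.1°

Let the plane be z = a·x + b·y + c.
Outcrop 3−Outcrop 2: 157a + 167b = 32.2;  Outcrop 4−Outcrop 2: 159a + 425b = 133.3.
Solving gives a = −0.21348, b = 0.39352.
Gradient magnitude |∇z| = √(a² + b²) = √(0.04558 + 0.15485) = 0.44769.
True dip = arctan(0.44769) = 24.1°, dipping toward SSE (azimuth ≈ 152°).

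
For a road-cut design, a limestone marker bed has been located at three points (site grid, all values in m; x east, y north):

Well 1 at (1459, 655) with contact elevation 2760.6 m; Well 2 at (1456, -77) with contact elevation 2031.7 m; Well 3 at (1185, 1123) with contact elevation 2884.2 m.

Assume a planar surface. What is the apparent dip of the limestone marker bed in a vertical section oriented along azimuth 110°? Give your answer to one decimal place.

Two edge vectors: Well 1→Well 2 = (-3, -732, -728.9), Well 1→Well 3 = (-274, 468, 123.6).
Normal n = (Well 1→Well 2) × (Well 1→Well 3) = (250650, 200089.4, -201972).
So ∂z/∂x = −n_x/n_z = 1.24101 and ∂z/∂y = −n_y/n_z = 0.99068.
Unit vector along 110° is (sin 110°, cos 110°) = (0.9397, -0.3420).
Slope in that direction = a·(0.9397) + b·(-0.3420) = 0.82734.
Apparent dip = arctan|0.82734| = 39.6° (true dip is 57.8°, so apparent ≤ true as expected).

39.6°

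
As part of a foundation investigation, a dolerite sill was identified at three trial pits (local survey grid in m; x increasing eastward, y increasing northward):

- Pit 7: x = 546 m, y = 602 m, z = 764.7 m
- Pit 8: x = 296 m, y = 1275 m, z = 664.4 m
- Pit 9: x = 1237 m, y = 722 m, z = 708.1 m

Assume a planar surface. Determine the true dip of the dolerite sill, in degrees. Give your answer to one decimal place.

Let the plane be z = a·x + b·y + c.
Pit 8−Pit 7: −250a + 673b = −100.3;  Pit 9−Pit 7: 691a + 120b = −56.6.
Solving gives a = −0.05263, b = −0.16859.
Gradient magnitude |∇z| = √(a² + b²) = √(0.00277 + 0.02842) = 0.17661.
True dip = arctan(0.17661) = 10.0°, dipping toward NNE (azimuth ≈ 017°).

10.0°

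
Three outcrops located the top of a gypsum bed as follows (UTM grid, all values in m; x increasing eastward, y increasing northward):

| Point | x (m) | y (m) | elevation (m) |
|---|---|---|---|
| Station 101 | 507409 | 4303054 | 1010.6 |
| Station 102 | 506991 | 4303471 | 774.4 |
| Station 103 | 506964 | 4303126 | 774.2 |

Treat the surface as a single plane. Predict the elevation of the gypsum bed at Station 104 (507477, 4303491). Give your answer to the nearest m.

Let the plane be z = a·x + b·y + c.
Station 102−Station 101: −418a + 417b = −236.2;  Station 103−Station 101: −445a + 72b = −236.4.
Solving gives a = 0.52468595, b = −0.04048267.
Then c = 1010.6 − a·507409 − b·4303054 = −91020.66.
At (507477, 4303491): z = 266266.1 − 174216.8 − 91020.66 = 1028.6 m.

1029 m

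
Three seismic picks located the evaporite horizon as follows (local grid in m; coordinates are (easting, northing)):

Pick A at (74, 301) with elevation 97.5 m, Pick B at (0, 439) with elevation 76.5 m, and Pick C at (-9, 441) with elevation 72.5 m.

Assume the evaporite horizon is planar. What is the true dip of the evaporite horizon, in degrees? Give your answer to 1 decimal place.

25.5°

Two edge vectors: Pick A→Pick B = (-74, 138, -21), Pick A→Pick C = (-83, 140, -25).
Normal n = (Pick A→Pick B) × (Pick A→Pick C) = (-510, -107, 1094).
So ∂z/∂E = −n_x/n_z = 0.46618 and ∂z/∂N = −n_y/n_z = 0.09781.
Gradient magnitude |∇z| = √(a² + b²) = √(0.21732 + 0.00957) = 0.47633.
True dip = arctan(0.47633) = 25.5°, dipping toward WSW (azimuth ≈ 258°).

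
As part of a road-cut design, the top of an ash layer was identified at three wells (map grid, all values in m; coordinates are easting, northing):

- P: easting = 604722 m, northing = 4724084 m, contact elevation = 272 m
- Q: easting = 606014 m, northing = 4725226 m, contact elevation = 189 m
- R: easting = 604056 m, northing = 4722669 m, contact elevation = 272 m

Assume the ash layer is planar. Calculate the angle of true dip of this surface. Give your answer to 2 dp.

6.93°

Two edge vectors: P→Q = (1292, 1142, -83), P→R = (-666, -1415, 0).
Normal n = (P→Q) × (P→R) = (-117445, 55278, -1067608).
So ∂z/∂easting = −n_x/n_z = −0.11001 and ∂z/∂northing = −n_y/n_z = 0.05178.
Gradient magnitude |∇z| = √(a² + b²) = √(0.01210 + 0.00268) = 0.12158.
True dip = arctan(0.12158) = 6.93°, dipping toward ESE (azimuth ≈ 115°).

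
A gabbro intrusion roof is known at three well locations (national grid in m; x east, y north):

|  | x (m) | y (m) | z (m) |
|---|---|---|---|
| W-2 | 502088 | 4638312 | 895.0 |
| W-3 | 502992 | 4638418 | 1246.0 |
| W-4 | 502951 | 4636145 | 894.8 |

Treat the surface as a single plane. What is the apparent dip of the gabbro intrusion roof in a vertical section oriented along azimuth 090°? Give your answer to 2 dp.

20.35°

Let the plane be z = a·x + b·y + c.
W-3−W-2: 904a + 106b = 351;  W-4−W-2: 863a − 2167b = −0.2.
Solving gives a = 0.37094, b = 0.14782.
Unit vector along 090° is (sin 90°, cos 90°) = (1.0000, 0.0000).
Slope in that direction = a·(1.0000) + b·(0.0000) = 0.37094.
Apparent dip = arctan|0.37094| = 20.35° (true dip is 21.8°, so apparent ≤ true as expected).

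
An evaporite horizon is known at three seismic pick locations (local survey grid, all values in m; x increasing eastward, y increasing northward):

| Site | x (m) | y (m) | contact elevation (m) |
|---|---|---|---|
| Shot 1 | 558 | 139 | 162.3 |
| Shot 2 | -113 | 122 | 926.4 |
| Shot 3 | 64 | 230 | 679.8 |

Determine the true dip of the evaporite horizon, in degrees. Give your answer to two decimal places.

50.40°

Two edge vectors: Shot 1→Shot 2 = (-671, -17, 764.1), Shot 1→Shot 3 = (-494, 91, 517.5).
Normal n = (Shot 1→Shot 2) × (Shot 1→Shot 3) = (-78330.6, -30222.9, -69459).
So ∂z/∂x = −n_x/n_z = −1.12772 and ∂z/∂y = −n_y/n_z = −0.43512.
Gradient magnitude |∇z| = √(a² + b²) = √(1.27176 + 0.18933) = 1.20876.
True dip = arctan(1.20876) = 50.40°, dipping toward ENE (azimuth ≈ 069°).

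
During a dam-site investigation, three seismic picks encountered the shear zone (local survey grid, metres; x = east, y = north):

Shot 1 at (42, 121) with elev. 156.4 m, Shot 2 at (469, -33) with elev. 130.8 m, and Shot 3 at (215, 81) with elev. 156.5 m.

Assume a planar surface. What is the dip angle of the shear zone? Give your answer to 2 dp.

25.65°

Two edge vectors: Shot 1→Shot 2 = (427, -154, -25.6), Shot 1→Shot 3 = (173, -40, 0.1).
Normal n = (Shot 1→Shot 2) × (Shot 1→Shot 3) = (-1039.4, -4471.5, 9562).
So ∂z/∂x = −n_x/n_z = 0.10870 and ∂z/∂y = −n_y/n_z = 0.46763.
Gradient magnitude |∇z| = √(a² + b²) = √(0.01182 + 0.21868) = 0.48010.
True dip = arctan(0.48010) = 25.65°, dipping toward SSW (azimuth ≈ 193°).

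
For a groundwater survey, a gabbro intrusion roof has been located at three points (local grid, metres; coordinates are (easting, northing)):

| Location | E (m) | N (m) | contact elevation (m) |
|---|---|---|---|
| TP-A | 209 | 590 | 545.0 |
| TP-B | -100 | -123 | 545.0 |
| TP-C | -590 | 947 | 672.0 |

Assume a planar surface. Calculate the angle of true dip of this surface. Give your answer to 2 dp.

8.26°

Two edge vectors: TP-A→TP-B = (-309, -713, 0), TP-A→TP-C = (-799, 357, 127).
Normal n = (TP-A→TP-B) × (TP-A→TP-C) = (-90551, 39243, -680000).
So ∂z/∂E = −n_x/n_z = −0.13316 and ∂z/∂N = −n_y/n_z = 0.05771.
Gradient magnitude |∇z| = √(a² + b²) = √(0.01773 + 0.00333) = 0.14513.
True dip = arctan(0.14513) = 8.26°, dipping toward ESE (azimuth ≈ 113°).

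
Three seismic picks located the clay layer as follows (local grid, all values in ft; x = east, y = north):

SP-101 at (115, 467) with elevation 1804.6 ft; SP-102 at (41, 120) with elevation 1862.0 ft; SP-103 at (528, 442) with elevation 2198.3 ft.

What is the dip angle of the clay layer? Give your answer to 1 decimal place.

Let the plane be z = a·x + b·y + c.
SP-102−SP-101: −74a − 347b = 57.4;  SP-103−SP-101: 413a − 25b = 393.7.
Solving gives a = 0.93123, b = −0.36401.
Gradient magnitude |∇z| = √(a² + b²) = √(0.86720 + 0.13250) = 0.99985.
True dip = arctan(0.99985) = 45.0°, dipping toward WNW (azimuth ≈ 291°).

45.0°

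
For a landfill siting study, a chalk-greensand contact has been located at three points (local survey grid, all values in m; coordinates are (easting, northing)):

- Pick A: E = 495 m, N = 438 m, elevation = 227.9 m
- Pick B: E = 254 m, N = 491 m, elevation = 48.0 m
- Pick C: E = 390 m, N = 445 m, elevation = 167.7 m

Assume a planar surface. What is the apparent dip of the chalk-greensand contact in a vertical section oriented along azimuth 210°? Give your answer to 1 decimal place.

Let the plane be z = a·E + b·N + c.
Pick B−Pick A: −241a + 53b = −179.9;  Pick C−Pick A: −105a + 7b = −60.2.
Solving gives a = 0.49801, b = −1.12978.
Unit vector along 210° is (sin 210°, cos 210°) = (-0.5000, -0.8660).
Slope in that direction = a·(-0.5000) + b·(-0.8660) = 0.72941.
Apparent dip = arctan|0.72941| = 36.1° (true dip is 51.0°, so apparent ≤ true as expected).

36.1°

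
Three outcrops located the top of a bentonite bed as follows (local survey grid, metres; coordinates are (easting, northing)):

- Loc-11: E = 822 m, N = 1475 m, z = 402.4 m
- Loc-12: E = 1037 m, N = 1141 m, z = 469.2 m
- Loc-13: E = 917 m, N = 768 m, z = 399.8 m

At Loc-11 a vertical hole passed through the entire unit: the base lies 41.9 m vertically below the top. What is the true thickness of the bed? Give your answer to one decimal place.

38.8 m

Two edge vectors: Loc-11→Loc-12 = (215, -334, 66.8), Loc-11→Loc-13 = (95, -707, -2.6).
Normal n = (Loc-11→Loc-12) × (Loc-11→Loc-13) = (48096, 6905, -120275).
So ∂z/∂E = −n_x/n_z = 0.39988 and ∂z/∂N = −n_y/n_z = 0.05741.
|∇z| = √(a²+b²) = 0.40398, so dip δ = arctan(0.40398) = 22.00°.
True thickness = vertical thickness × cos δ = 41.9 × cos 22.00° = 38.8 m.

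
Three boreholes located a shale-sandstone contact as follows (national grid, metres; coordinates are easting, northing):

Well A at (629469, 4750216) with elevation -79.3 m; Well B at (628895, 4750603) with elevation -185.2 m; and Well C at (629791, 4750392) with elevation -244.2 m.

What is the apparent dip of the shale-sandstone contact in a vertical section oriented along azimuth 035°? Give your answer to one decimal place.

30.2°

Two edge vectors: Well A→Well B = (-574, 387, -105.9), Well A→Well C = (322, 176, -164.9).
Normal n = (Well A→Well B) × (Well A→Well C) = (-45177.9, -128752.4, -225638).
So ∂z/∂easting = −n_x/n_z = −0.20022 and ∂z/∂northing = −n_y/n_z = −0.57061.
Unit vector along 035° is (sin 35°, cos 35°) = (0.5736, 0.8192).
Slope in that direction = a·(0.5736) + b·(0.8192) = −0.58226.
Apparent dip = arctan|0.58226| = 30.2° (true dip is 31.2°, so apparent ≤ true as expected).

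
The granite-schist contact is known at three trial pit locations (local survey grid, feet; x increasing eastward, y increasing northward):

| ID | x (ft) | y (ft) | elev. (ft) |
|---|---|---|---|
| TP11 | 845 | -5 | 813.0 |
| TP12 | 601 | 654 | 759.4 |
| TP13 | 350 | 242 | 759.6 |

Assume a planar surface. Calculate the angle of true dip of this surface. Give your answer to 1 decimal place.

Two edge vectors: TP11→TP12 = (-244, 659, -53.6), TP11→TP13 = (-495, 247, -53.4).
Normal n = (TP11→TP12) × (TP11→TP13) = (-21951.4, 13502.4, 265937).
So ∂z/∂x = −n_x/n_z = 0.08254 and ∂z/∂y = −n_y/n_z = −0.05077.
Gradient magnitude |∇z| = √(a² + b²) = √(0.00681 + 0.00258) = 0.09691.
True dip = arctan(0.09691) = 5.5°, dipping toward WNW (azimuth ≈ 302°).

5.5°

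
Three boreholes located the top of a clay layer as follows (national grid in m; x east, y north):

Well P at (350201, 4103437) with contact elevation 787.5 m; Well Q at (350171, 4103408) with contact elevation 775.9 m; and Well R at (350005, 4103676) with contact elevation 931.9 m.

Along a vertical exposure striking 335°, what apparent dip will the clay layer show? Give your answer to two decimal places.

27.12°

Two edge vectors: Well P→Well Q = (-30, -29, -11.6), Well P→Well R = (-196, 239, 144.4).
Normal n = (Well P→Well Q) × (Well P→Well R) = (-1415.2, 6605.6, -12854).
So ∂z/∂x = −n_x/n_z = −0.11010 and ∂z/∂y = −n_y/n_z = 0.51389.
Unit vector along 335° is (sin 335°, cos 335°) = (-0.4226, 0.9063).
Slope in that direction = a·(-0.4226) + b·(0.9063) = 0.51228.
Apparent dip = arctan|0.51228| = 27.12° (true dip is 27.7°, so apparent ≤ true as expected).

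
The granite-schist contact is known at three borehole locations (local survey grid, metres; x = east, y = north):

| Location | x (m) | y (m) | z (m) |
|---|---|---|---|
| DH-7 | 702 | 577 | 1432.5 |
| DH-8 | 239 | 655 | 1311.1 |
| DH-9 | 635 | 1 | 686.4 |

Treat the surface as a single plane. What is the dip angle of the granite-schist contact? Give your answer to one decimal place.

53.0°

Let the plane be z = a·x + b·y + c.
DH-8−DH-7: −463a + 78b = −121.4;  DH-9−DH-7: −67a − 576b = −746.1.
Solving gives a = 0.47119, b = 1.24050.
Gradient magnitude |∇z| = √(a² + b²) = √(0.22202 + 1.53885) = 1.32698.
True dip = arctan(1.32698) = 53.0°, dipping toward SSW (azimuth ≈ 201°).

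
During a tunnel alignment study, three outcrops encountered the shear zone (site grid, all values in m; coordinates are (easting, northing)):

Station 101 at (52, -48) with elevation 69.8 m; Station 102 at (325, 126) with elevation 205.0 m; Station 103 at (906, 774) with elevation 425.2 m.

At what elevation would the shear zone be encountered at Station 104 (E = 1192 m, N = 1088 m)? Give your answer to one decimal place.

534.8 m

Let the plane be z = a·E + b·N + c.
Station 102−Station 101: 273a + 174b = 135.2;  Station 103−Station 101: 854a + 822b = 355.4.
Solving gives a = 0.650241, b = −0.243195.
Then c = 69.8 − a·52 − b·-48 = 24.31.
At (1192, 1088): z = 775.1 − 264.6 + 24.31 = 534.8 m.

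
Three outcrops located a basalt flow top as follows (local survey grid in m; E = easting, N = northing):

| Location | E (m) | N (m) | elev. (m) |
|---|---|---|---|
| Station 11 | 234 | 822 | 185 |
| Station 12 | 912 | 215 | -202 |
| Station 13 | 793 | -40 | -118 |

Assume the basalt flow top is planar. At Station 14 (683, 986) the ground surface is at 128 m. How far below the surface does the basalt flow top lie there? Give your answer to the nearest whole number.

224 m

Two edge vectors: Station 11→Station 12 = (678, -607, -387), Station 11→Station 13 = (559, -862, -303).
Normal n = (Station 11→Station 12) × (Station 11→Station 13) = (-149673, -10899, -245123).
So ∂z/∂E = −n_x/n_z = −0.61060 and ∂z/∂N = −n_y/n_z = −0.04446.
Intercept c from Station 11: 185 + 142.88 + 36.55 = 364.43.
At (683, 986): z_contact = −417.0 − 43.8 + 364.43 = -96.5 m.
Depth below ground = 128 − (-96.5) = 224 m.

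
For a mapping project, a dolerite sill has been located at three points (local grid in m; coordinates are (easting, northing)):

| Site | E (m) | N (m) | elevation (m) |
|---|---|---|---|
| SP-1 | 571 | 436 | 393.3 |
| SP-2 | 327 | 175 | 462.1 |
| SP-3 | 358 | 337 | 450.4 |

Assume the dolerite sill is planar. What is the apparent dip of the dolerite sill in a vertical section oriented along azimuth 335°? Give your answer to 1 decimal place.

Two edge vectors: SP-1→SP-2 = (-244, -261, 68.8), SP-1→SP-3 = (-213, -99, 57.1).
Normal n = (SP-1→SP-2) × (SP-1→SP-3) = (-8091.9, -722, -31437).
So ∂z/∂E = −n_x/n_z = −0.25740 and ∂z/∂N = −n_y/n_z = −0.02297.
Unit vector along 335° is (sin 335°, cos 335°) = (-0.4226, 0.9063).
Slope in that direction = a·(-0.4226) + b·(0.9063) = 0.08797.
Apparent dip = arctan|0.08797| = 5.0° (true dip is 14.5°, so apparent ≤ true as expected).

5.0°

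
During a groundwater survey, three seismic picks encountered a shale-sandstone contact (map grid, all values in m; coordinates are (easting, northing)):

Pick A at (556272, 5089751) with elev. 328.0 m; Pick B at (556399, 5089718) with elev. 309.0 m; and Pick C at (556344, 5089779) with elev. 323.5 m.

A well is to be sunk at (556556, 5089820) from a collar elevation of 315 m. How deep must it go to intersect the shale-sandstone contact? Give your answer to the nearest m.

10 m

Two edge vectors: Pick A→Pick B = (127, -33, -19), Pick A→Pick C = (72, 28, -4.5).
Normal n = (Pick A→Pick B) × (Pick A→Pick C) = (680.5, -796.5, 5932).
So ∂z/∂E = −n_x/n_z = −0.11471679 and ∂z/∂N = −n_y/n_z = 0.13427175.
Intercept c from Pick A: 328 + 63813.74 − 683409.76 = −619268.02.
At (556556, 5089820): z_contact = −63846.3 + 683419.0 − 619268.02 = 304.7 m.
Depth below ground = 315 − 304.7 = 10 m.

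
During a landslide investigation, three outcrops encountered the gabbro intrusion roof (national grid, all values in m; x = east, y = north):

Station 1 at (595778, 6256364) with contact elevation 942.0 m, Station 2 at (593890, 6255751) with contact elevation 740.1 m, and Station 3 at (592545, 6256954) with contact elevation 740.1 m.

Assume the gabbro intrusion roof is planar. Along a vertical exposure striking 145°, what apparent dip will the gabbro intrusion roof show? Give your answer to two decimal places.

Two edge vectors: Station 1→Station 2 = (-1888, -613, -201.9), Station 1→Station 3 = (-3233, 590, -201.9).
Normal n = (Station 1→Station 2) × (Station 1→Station 3) = (242885.7, 271555.5, -3095749).
So ∂z/∂x = −n_x/n_z = 0.07846 and ∂z/∂y = −n_y/n_z = 0.08772.
Unit vector along 145° is (sin 145°, cos 145°) = (0.5736, -0.8192).
Slope in that direction = a·(0.5736) + b·(-0.8192) = −0.02685.
Apparent dip = arctan|0.02685| = 1.54° (true dip is 6.7°, so apparent ≤ true as expected).

1.54°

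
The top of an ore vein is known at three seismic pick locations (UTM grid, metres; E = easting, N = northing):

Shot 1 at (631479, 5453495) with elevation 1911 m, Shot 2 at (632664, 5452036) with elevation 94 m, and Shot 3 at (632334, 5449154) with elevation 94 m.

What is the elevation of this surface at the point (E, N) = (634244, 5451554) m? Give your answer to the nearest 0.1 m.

-2103.5 m

Let the plane be z = a·E + b·N + c.
Shot 2−Shot 1: 1185a − 1459b = −1817;  Shot 3−Shot 1: 855a − 4341b = −1817.
Solving gives a = −1.343874210, b = 0.153878726.
Then c = 1911 − a·631479 − b·5453495 = 11362.48.
At (634244, 5451554): z = −852344.2 + 838878.2 + 11362.48 = -2103.5 m.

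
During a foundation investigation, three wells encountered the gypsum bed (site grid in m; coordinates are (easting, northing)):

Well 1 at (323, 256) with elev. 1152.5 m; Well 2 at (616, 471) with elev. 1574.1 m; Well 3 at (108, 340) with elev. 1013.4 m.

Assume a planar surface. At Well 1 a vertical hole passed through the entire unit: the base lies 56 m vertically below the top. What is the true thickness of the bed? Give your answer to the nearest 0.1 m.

36.6 m

Let the plane be z = a·E + b·N + c.
Well 2−Well 1: 293a + 215b = 421.6;  Well 3−Well 1: −215a + 84b = −139.1.
Solving gives a = 0.92213, b = 0.70426.
|∇z| = √(a²+b²) = 1.16030, so dip δ = arctan(1.16030) = 49.24°.
True thickness = vertical thickness × cos δ = 56 × cos 49.24° = 36.6 m.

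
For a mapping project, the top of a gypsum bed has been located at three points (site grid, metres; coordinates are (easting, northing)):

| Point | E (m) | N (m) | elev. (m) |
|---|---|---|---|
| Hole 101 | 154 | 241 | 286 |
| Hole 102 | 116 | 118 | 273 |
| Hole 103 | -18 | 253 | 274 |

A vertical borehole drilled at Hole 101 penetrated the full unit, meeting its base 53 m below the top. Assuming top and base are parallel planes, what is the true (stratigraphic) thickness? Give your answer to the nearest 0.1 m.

52.7 m

Two edge vectors: Hole 101→Hole 102 = (-38, -123, -13), Hole 101→Hole 103 = (-172, 12, -12).
Normal n = (Hole 101→Hole 102) × (Hole 101→Hole 103) = (1632, 1780, -21612).
So ∂z/∂E = −n_x/n_z = 0.07551 and ∂z/∂N = −n_y/n_z = 0.08236.
|∇z| = √(a²+b²) = 0.11174, so dip δ = arctan(0.11174) = 6.38°.
True thickness = vertical thickness × cos δ = 53 × cos 6.38° = 52.7 m.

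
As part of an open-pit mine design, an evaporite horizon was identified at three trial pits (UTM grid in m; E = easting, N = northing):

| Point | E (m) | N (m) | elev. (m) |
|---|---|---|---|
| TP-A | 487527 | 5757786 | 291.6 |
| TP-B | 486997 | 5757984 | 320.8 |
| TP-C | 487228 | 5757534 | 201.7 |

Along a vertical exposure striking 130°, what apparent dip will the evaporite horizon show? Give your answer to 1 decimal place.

8.3°

Let the plane be z = a·E + b·N + c.
TP-B−TP-A: −530a + 198b = 29.2;  TP-C−TP-A: −299a − 252b = −89.9.
Solving gives a = 0.05417, b = 0.29247.
Unit vector along 130° is (sin 130°, cos 130°) = (0.7660, -0.6428).
Slope in that direction = a·(0.7660) + b·(-0.6428) = −0.14650.
Apparent dip = arctan|0.14650| = 8.3° (true dip is 16.6°, so apparent ≤ true as expected).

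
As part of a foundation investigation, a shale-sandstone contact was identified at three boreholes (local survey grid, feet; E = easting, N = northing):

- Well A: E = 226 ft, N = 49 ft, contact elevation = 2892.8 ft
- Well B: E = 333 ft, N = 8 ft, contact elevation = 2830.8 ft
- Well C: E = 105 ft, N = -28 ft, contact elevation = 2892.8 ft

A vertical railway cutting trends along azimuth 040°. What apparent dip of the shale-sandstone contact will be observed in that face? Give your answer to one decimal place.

11.5°

Let the plane be z = a·E + b·N + c.
Well B−Well A: 107a − 41b = −62;  Well C−Well A: −121a − 77b = 0.
Solving gives a = −0.36167, b = 0.56833.
Unit vector along 040° is (sin 40°, cos 40°) = (0.6428, 0.7660).
Slope in that direction = a·(0.6428) + b·(0.7660) = 0.20289.
Apparent dip = arctan|0.20289| = 11.5° (true dip is 34.0°, so apparent ≤ true as expected).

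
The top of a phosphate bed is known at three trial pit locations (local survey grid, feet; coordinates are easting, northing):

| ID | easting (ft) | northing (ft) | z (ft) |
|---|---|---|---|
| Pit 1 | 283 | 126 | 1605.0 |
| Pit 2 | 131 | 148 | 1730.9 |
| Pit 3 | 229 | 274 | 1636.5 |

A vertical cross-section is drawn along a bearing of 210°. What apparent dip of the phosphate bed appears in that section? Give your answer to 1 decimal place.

26.7°

Two edge vectors: Pit 1→Pit 2 = (-152, 22, 125.9), Pit 1→Pit 3 = (-54, 148, 31.5).
Normal n = (Pit 1→Pit 2) × (Pit 1→Pit 3) = (-17940.2, -2010.6, -21308).
So ∂z/∂easting = −n_x/n_z = −0.84195 and ∂z/∂northing = −n_y/n_z = −0.09436.
Unit vector along 210° is (sin 210°, cos 210°) = (-0.5000, -0.8660).
Slope in that direction = a·(-0.5000) + b·(-0.8660) = 0.50269.
Apparent dip = arctan|0.50269| = 26.7° (true dip is 40.3°, so apparent ≤ true as expected).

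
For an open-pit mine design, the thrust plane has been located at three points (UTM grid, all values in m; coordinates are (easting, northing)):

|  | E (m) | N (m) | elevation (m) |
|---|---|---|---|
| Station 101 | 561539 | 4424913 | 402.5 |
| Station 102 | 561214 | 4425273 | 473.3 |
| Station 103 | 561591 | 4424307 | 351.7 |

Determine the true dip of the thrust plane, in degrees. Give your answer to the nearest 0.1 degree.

Let the plane be z = a·E + b·N + c.
Station 102−Station 101: −325a + 360b = 70.8;  Station 103−Station 101: 52a − 606b = −50.8.
Solving gives a = −0.13812, b = 0.07198.
Gradient magnitude |∇z| = √(a² + b²) = √(0.01908 + 0.00518) = 0.15575.
True dip = arctan(0.15575) = 8.9°, dipping toward ESE (azimuth ≈ 118°).

8.9°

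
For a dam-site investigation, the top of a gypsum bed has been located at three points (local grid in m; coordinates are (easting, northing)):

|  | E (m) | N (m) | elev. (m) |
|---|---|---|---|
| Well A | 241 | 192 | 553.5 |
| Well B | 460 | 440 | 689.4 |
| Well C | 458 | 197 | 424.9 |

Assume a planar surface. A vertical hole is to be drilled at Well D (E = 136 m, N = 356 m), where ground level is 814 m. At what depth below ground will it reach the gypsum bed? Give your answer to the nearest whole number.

16 m

Two edge vectors: Well A→Well B = (219, 248, 135.9), Well A→Well C = (217, 5, -128.6).
Normal n = (Well A→Well B) × (Well A→Well C) = (-32572.3, 57653.7, -52721).
So ∂z/∂E = −n_x/n_z = −0.61782 and ∂z/∂N = −n_y/n_z = 1.09356.
Intercept c from Well A: 553.5 + 148.90 − 209.96 = 492.43.
At (136, 356): z_contact = −84.0 + 389.3 + 492.43 = 797.7 m.
Depth below ground = 814 − 797.7 = 16 m.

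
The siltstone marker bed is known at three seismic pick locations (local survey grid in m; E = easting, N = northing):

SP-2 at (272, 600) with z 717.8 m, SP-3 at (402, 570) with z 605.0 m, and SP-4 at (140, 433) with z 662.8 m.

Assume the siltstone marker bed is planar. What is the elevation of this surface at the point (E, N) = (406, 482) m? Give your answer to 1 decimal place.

526.8 m

Two edge vectors: SP-2→SP-3 = (130, -30, -112.8), SP-2→SP-4 = (-132, -167, -55).
Normal n = (SP-2→SP-3) × (SP-2→SP-4) = (-17187.6, 22039.6, -25670).
So ∂z/∂E = −n_x/n_z = −0.66956 and ∂z/∂N = −n_y/n_z = 0.85857.
Intercept c from SP-2: 717.8 + 182.12 − 515.14 = 384.78.
At (406, 482): z = −271.8 + 413.8 + 384.78 = 526.8 m.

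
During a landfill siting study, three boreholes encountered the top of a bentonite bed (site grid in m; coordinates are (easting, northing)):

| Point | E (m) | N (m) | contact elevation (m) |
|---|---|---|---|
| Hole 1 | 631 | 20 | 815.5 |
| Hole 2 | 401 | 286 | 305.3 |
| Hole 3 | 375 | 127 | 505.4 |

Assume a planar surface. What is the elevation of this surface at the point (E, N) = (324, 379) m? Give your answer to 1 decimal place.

Two edge vectors: Hole 1→Hole 2 = (-230, 266, -510.2), Hole 1→Hole 3 = (-256, 107, -310.1).
Normal n = (Hole 1→Hole 2) × (Hole 1→Hole 3) = (-27895.2, 59288.2, 43486).
So ∂z/∂E = −n_x/n_z = 0.64148 and ∂z/∂N = −n_y/n_z = −1.36339.
Intercept c from Hole 1: 815.5 − 404.77 + 27.27 = 438.00.
At (324, 379): z = 207.8 − 516.7 + 438.00 = 129.1 m.

129.1 m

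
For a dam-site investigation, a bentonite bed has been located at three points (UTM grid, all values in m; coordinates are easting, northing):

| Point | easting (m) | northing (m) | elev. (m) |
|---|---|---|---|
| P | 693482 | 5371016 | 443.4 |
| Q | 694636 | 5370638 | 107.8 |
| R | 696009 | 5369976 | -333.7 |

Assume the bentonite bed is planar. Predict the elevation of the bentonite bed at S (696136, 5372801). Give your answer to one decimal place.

Two edge vectors: P→Q = (1154, -378, -335.6), P→R = (2527, -1040, -777.1).
Normal n = (P→Q) × (P→R) = (-55280.2, 48712.2, -244954).
So ∂z/∂easting = −n_x/n_z = −0.225675841 and ∂z/∂northing = −n_y/n_z = 0.198862644.
Intercept c from P: 443.4 + 156502.13 − 1068094.44 = −911148.91.
At (696136, 5372801): z = −157101.1 + 1068449.4 − 911148.91 = 199.4 m.

199.4 m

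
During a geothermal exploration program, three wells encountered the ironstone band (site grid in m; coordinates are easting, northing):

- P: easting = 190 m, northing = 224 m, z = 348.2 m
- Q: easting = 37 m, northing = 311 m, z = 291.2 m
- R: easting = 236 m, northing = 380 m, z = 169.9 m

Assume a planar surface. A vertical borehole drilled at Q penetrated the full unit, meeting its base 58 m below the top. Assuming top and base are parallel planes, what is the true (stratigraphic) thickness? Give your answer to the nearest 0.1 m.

39.0 m

Let the plane be z = a·easting + b·northing + c.
Q−P: −153a + 87b = −57;  R−P: 46a + 156b = −178.3.
Solving gives a = −0.23753, b = −1.07291.
|∇z| = √(a²+b²) = 1.09889, so dip δ = arctan(1.09889) = 47.70°.
True thickness = vertical thickness × cos δ = 58 × cos 47.70° = 39.0 m.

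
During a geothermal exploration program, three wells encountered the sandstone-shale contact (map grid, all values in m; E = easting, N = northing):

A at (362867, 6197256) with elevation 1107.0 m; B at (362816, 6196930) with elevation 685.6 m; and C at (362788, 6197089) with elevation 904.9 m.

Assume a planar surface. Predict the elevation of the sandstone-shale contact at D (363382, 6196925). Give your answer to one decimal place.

Let the plane be z = a·E + b·N + c.
B−A: −51a − 326b = −421.4;  C−A: −79a − 167b = −202.1.
Solving gives a = −0.260439752, b = 1.333381679.
Then c = 1107 − a·362867 − b·6197256 = −8167695.62.
At (363382, 6196925): z = −94639.1 + 8262866.3 − 8167695.62 = 531.5 m.

531.5 m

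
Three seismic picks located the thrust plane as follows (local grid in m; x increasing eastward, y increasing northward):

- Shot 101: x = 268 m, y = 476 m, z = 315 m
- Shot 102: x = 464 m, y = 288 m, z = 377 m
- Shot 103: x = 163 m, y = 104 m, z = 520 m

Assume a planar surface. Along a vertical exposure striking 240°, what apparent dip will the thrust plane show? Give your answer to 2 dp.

Let the plane be z = a·x + b·y + c.
Shot 102−Shot 101: 196a − 188b = 62;  Shot 103−Shot 101: −105a − 372b = 205.
Solving gives a = −0.16703, b = −0.50393.
Unit vector along 240° is (sin 240°, cos 240°) = (-0.8660, -0.5000).
Slope in that direction = a·(-0.8660) + b·(-0.5000) = 0.39662.
Apparent dip = arctan|0.39662| = 21.63° (true dip is 28.0°, so apparent ≤ true as expected).

21.63°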